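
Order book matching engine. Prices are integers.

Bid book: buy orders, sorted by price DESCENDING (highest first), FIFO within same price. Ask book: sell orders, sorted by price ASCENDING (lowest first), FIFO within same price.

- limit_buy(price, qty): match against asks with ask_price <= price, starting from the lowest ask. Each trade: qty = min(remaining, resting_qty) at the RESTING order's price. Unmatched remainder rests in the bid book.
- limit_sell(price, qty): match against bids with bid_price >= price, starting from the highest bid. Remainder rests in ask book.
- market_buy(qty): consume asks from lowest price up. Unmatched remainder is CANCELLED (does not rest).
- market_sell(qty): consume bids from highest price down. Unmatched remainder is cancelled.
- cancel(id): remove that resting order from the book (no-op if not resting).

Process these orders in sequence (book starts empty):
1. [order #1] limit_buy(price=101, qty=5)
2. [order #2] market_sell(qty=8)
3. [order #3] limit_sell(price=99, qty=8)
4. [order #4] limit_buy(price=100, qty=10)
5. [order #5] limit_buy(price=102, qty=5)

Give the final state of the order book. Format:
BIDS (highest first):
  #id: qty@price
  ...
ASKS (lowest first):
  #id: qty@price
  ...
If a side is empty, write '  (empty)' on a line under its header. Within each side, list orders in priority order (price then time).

After op 1 [order #1] limit_buy(price=101, qty=5): fills=none; bids=[#1:5@101] asks=[-]
After op 2 [order #2] market_sell(qty=8): fills=#1x#2:5@101; bids=[-] asks=[-]
After op 3 [order #3] limit_sell(price=99, qty=8): fills=none; bids=[-] asks=[#3:8@99]
After op 4 [order #4] limit_buy(price=100, qty=10): fills=#4x#3:8@99; bids=[#4:2@100] asks=[-]
After op 5 [order #5] limit_buy(price=102, qty=5): fills=none; bids=[#5:5@102 #4:2@100] asks=[-]

Answer: BIDS (highest first):
  #5: 5@102
  #4: 2@100
ASKS (lowest first):
  (empty)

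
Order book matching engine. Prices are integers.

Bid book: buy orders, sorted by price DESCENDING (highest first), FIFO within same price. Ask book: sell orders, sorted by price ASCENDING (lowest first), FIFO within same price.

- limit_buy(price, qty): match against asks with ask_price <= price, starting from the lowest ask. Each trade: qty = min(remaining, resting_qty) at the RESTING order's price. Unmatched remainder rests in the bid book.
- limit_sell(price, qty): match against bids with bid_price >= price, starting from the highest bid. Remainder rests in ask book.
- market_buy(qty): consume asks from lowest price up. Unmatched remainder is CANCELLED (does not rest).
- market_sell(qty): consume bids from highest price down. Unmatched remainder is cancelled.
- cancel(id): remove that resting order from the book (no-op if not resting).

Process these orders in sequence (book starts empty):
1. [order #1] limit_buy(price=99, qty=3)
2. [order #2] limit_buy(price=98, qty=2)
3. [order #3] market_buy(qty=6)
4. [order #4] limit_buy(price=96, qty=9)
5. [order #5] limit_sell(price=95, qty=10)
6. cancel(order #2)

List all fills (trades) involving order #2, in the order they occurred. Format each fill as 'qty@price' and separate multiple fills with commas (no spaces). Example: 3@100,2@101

Answer: 2@98

Derivation:
After op 1 [order #1] limit_buy(price=99, qty=3): fills=none; bids=[#1:3@99] asks=[-]
After op 2 [order #2] limit_buy(price=98, qty=2): fills=none; bids=[#1:3@99 #2:2@98] asks=[-]
After op 3 [order #3] market_buy(qty=6): fills=none; bids=[#1:3@99 #2:2@98] asks=[-]
After op 4 [order #4] limit_buy(price=96, qty=9): fills=none; bids=[#1:3@99 #2:2@98 #4:9@96] asks=[-]
After op 5 [order #5] limit_sell(price=95, qty=10): fills=#1x#5:3@99 #2x#5:2@98 #4x#5:5@96; bids=[#4:4@96] asks=[-]
After op 6 cancel(order #2): fills=none; bids=[#4:4@96] asks=[-]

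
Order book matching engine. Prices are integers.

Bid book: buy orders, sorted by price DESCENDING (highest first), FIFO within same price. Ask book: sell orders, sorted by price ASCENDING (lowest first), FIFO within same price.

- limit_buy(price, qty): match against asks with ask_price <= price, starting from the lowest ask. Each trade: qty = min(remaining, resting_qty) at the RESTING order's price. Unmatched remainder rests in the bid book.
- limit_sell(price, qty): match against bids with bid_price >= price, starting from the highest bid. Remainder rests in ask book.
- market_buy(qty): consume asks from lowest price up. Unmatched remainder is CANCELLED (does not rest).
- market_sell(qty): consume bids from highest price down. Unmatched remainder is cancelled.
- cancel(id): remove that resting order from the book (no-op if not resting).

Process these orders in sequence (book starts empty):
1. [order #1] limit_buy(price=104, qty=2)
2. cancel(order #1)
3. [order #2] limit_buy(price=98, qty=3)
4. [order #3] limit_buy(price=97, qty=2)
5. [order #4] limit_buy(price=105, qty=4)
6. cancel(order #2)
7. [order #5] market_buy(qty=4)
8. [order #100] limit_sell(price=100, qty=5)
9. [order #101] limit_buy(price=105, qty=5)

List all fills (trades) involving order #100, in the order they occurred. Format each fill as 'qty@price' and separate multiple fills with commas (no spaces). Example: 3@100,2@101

After op 1 [order #1] limit_buy(price=104, qty=2): fills=none; bids=[#1:2@104] asks=[-]
After op 2 cancel(order #1): fills=none; bids=[-] asks=[-]
After op 3 [order #2] limit_buy(price=98, qty=3): fills=none; bids=[#2:3@98] asks=[-]
After op 4 [order #3] limit_buy(price=97, qty=2): fills=none; bids=[#2:3@98 #3:2@97] asks=[-]
After op 5 [order #4] limit_buy(price=105, qty=4): fills=none; bids=[#4:4@105 #2:3@98 #3:2@97] asks=[-]
After op 6 cancel(order #2): fills=none; bids=[#4:4@105 #3:2@97] asks=[-]
After op 7 [order #5] market_buy(qty=4): fills=none; bids=[#4:4@105 #3:2@97] asks=[-]
After op 8 [order #100] limit_sell(price=100, qty=5): fills=#4x#100:4@105; bids=[#3:2@97] asks=[#100:1@100]
After op 9 [order #101] limit_buy(price=105, qty=5): fills=#101x#100:1@100; bids=[#101:4@105 #3:2@97] asks=[-]

Answer: 4@105,1@100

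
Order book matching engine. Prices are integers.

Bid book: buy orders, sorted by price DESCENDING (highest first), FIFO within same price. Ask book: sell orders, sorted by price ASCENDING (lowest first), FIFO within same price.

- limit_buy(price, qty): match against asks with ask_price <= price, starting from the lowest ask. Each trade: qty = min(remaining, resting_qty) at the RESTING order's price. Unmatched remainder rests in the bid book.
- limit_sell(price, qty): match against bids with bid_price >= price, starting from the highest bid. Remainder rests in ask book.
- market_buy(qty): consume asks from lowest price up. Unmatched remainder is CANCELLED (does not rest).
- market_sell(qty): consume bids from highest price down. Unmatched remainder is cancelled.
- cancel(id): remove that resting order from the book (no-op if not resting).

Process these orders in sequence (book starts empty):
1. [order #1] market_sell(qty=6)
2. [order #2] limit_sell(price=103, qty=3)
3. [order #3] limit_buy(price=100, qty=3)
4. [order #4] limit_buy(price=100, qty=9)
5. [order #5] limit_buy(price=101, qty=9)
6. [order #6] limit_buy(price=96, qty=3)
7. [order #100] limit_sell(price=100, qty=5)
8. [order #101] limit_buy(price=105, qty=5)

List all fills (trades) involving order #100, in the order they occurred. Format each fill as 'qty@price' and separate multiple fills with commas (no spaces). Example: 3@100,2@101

After op 1 [order #1] market_sell(qty=6): fills=none; bids=[-] asks=[-]
After op 2 [order #2] limit_sell(price=103, qty=3): fills=none; bids=[-] asks=[#2:3@103]
After op 3 [order #3] limit_buy(price=100, qty=3): fills=none; bids=[#3:3@100] asks=[#2:3@103]
After op 4 [order #4] limit_buy(price=100, qty=9): fills=none; bids=[#3:3@100 #4:9@100] asks=[#2:3@103]
After op 5 [order #5] limit_buy(price=101, qty=9): fills=none; bids=[#5:9@101 #3:3@100 #4:9@100] asks=[#2:3@103]
After op 6 [order #6] limit_buy(price=96, qty=3): fills=none; bids=[#5:9@101 #3:3@100 #4:9@100 #6:3@96] asks=[#2:3@103]
After op 7 [order #100] limit_sell(price=100, qty=5): fills=#5x#100:5@101; bids=[#5:4@101 #3:3@100 #4:9@100 #6:3@96] asks=[#2:3@103]
After op 8 [order #101] limit_buy(price=105, qty=5): fills=#101x#2:3@103; bids=[#101:2@105 #5:4@101 #3:3@100 #4:9@100 #6:3@96] asks=[-]

Answer: 5@101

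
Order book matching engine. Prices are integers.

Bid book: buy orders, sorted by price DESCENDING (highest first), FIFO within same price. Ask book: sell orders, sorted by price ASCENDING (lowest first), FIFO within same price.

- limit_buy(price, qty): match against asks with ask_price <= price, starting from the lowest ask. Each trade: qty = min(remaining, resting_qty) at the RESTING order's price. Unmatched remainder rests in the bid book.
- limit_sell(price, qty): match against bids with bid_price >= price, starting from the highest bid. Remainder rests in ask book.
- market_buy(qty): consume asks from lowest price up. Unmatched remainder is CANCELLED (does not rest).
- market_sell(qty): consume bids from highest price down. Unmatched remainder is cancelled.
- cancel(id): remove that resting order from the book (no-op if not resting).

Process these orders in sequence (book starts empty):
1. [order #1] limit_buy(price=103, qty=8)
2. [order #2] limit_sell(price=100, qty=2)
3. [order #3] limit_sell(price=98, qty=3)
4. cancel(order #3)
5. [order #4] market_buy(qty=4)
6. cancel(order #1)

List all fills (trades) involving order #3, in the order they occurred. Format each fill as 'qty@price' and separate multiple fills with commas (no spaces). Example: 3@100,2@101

Answer: 3@103

Derivation:
After op 1 [order #1] limit_buy(price=103, qty=8): fills=none; bids=[#1:8@103] asks=[-]
After op 2 [order #2] limit_sell(price=100, qty=2): fills=#1x#2:2@103; bids=[#1:6@103] asks=[-]
After op 3 [order #3] limit_sell(price=98, qty=3): fills=#1x#3:3@103; bids=[#1:3@103] asks=[-]
After op 4 cancel(order #3): fills=none; bids=[#1:3@103] asks=[-]
After op 5 [order #4] market_buy(qty=4): fills=none; bids=[#1:3@103] asks=[-]
After op 6 cancel(order #1): fills=none; bids=[-] asks=[-]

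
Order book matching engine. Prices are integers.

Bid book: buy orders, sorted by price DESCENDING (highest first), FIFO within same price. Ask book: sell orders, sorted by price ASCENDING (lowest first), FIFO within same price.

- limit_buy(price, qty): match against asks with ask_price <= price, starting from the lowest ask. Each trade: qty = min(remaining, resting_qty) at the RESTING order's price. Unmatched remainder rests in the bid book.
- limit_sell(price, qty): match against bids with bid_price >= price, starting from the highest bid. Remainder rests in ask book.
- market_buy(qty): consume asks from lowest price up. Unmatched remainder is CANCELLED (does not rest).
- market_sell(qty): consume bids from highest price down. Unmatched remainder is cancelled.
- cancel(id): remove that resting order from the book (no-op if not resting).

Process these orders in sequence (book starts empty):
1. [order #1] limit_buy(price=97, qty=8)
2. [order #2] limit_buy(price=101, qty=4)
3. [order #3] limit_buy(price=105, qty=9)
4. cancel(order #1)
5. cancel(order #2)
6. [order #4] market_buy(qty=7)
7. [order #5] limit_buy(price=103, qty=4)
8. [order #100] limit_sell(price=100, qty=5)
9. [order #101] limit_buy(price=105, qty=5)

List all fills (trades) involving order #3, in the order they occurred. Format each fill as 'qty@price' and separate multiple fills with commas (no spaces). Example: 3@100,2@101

After op 1 [order #1] limit_buy(price=97, qty=8): fills=none; bids=[#1:8@97] asks=[-]
After op 2 [order #2] limit_buy(price=101, qty=4): fills=none; bids=[#2:4@101 #1:8@97] asks=[-]
After op 3 [order #3] limit_buy(price=105, qty=9): fills=none; bids=[#3:9@105 #2:4@101 #1:8@97] asks=[-]
After op 4 cancel(order #1): fills=none; bids=[#3:9@105 #2:4@101] asks=[-]
After op 5 cancel(order #2): fills=none; bids=[#3:9@105] asks=[-]
After op 6 [order #4] market_buy(qty=7): fills=none; bids=[#3:9@105] asks=[-]
After op 7 [order #5] limit_buy(price=103, qty=4): fills=none; bids=[#3:9@105 #5:4@103] asks=[-]
After op 8 [order #100] limit_sell(price=100, qty=5): fills=#3x#100:5@105; bids=[#3:4@105 #5:4@103] asks=[-]
After op 9 [order #101] limit_buy(price=105, qty=5): fills=none; bids=[#3:4@105 #101:5@105 #5:4@103] asks=[-]

Answer: 5@105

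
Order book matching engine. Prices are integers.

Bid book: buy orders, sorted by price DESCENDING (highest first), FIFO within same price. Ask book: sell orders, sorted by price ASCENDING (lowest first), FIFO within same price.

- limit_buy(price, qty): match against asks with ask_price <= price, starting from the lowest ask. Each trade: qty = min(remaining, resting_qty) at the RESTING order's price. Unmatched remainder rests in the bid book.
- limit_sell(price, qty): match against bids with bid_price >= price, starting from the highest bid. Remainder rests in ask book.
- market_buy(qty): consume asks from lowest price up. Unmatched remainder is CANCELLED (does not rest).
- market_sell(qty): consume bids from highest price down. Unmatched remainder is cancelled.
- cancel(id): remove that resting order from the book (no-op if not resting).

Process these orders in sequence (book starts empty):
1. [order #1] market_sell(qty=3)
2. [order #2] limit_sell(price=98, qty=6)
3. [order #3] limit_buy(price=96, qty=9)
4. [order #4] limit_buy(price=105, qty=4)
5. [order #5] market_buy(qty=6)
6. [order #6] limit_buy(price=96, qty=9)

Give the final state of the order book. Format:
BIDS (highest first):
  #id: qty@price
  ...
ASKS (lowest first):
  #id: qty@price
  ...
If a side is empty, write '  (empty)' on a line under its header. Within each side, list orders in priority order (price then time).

Answer: BIDS (highest first):
  #3: 9@96
  #6: 9@96
ASKS (lowest first):
  (empty)

Derivation:
After op 1 [order #1] market_sell(qty=3): fills=none; bids=[-] asks=[-]
After op 2 [order #2] limit_sell(price=98, qty=6): fills=none; bids=[-] asks=[#2:6@98]
After op 3 [order #3] limit_buy(price=96, qty=9): fills=none; bids=[#3:9@96] asks=[#2:6@98]
After op 4 [order #4] limit_buy(price=105, qty=4): fills=#4x#2:4@98; bids=[#3:9@96] asks=[#2:2@98]
After op 5 [order #5] market_buy(qty=6): fills=#5x#2:2@98; bids=[#3:9@96] asks=[-]
After op 6 [order #6] limit_buy(price=96, qty=9): fills=none; bids=[#3:9@96 #6:9@96] asks=[-]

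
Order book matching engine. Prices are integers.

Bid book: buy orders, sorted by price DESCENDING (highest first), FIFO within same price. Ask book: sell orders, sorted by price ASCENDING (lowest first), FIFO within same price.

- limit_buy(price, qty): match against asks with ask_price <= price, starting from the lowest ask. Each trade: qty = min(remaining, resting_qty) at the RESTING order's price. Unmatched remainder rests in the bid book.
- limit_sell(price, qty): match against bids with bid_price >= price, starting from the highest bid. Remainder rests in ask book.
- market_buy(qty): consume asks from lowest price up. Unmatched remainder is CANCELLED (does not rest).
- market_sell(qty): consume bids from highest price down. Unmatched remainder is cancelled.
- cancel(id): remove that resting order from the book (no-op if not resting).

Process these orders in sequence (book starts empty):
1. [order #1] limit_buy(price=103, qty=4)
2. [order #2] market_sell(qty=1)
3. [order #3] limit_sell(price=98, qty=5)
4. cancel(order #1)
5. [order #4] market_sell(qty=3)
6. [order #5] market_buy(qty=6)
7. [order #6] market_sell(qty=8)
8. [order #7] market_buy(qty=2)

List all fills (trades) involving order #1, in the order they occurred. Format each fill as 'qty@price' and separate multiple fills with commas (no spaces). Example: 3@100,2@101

After op 1 [order #1] limit_buy(price=103, qty=4): fills=none; bids=[#1:4@103] asks=[-]
After op 2 [order #2] market_sell(qty=1): fills=#1x#2:1@103; bids=[#1:3@103] asks=[-]
After op 3 [order #3] limit_sell(price=98, qty=5): fills=#1x#3:3@103; bids=[-] asks=[#3:2@98]
After op 4 cancel(order #1): fills=none; bids=[-] asks=[#3:2@98]
After op 5 [order #4] market_sell(qty=3): fills=none; bids=[-] asks=[#3:2@98]
After op 6 [order #5] market_buy(qty=6): fills=#5x#3:2@98; bids=[-] asks=[-]
After op 7 [order #6] market_sell(qty=8): fills=none; bids=[-] asks=[-]
After op 8 [order #7] market_buy(qty=2): fills=none; bids=[-] asks=[-]

Answer: 1@103,3@103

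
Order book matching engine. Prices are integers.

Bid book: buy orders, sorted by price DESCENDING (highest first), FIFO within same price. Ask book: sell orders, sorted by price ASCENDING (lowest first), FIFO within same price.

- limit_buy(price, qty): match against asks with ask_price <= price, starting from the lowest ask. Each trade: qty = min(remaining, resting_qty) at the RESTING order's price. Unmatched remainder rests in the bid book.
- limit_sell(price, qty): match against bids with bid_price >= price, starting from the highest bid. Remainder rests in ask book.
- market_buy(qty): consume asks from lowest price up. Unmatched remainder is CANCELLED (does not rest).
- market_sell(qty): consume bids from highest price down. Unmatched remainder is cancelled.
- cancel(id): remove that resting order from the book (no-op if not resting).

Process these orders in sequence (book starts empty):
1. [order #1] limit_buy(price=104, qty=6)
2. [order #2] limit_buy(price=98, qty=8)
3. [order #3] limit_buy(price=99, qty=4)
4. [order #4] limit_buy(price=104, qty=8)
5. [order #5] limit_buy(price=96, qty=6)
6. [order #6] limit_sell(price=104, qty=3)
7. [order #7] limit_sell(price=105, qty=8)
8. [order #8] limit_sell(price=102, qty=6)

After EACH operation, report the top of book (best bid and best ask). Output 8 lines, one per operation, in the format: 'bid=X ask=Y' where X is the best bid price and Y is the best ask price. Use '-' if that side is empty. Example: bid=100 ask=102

After op 1 [order #1] limit_buy(price=104, qty=6): fills=none; bids=[#1:6@104] asks=[-]
After op 2 [order #2] limit_buy(price=98, qty=8): fills=none; bids=[#1:6@104 #2:8@98] asks=[-]
After op 3 [order #3] limit_buy(price=99, qty=4): fills=none; bids=[#1:6@104 #3:4@99 #2:8@98] asks=[-]
After op 4 [order #4] limit_buy(price=104, qty=8): fills=none; bids=[#1:6@104 #4:8@104 #3:4@99 #2:8@98] asks=[-]
After op 5 [order #5] limit_buy(price=96, qty=6): fills=none; bids=[#1:6@104 #4:8@104 #3:4@99 #2:8@98 #5:6@96] asks=[-]
After op 6 [order #6] limit_sell(price=104, qty=3): fills=#1x#6:3@104; bids=[#1:3@104 #4:8@104 #3:4@99 #2:8@98 #5:6@96] asks=[-]
After op 7 [order #7] limit_sell(price=105, qty=8): fills=none; bids=[#1:3@104 #4:8@104 #3:4@99 #2:8@98 #5:6@96] asks=[#7:8@105]
After op 8 [order #8] limit_sell(price=102, qty=6): fills=#1x#8:3@104 #4x#8:3@104; bids=[#4:5@104 #3:4@99 #2:8@98 #5:6@96] asks=[#7:8@105]

Answer: bid=104 ask=-
bid=104 ask=-
bid=104 ask=-
bid=104 ask=-
bid=104 ask=-
bid=104 ask=-
bid=104 ask=105
bid=104 ask=105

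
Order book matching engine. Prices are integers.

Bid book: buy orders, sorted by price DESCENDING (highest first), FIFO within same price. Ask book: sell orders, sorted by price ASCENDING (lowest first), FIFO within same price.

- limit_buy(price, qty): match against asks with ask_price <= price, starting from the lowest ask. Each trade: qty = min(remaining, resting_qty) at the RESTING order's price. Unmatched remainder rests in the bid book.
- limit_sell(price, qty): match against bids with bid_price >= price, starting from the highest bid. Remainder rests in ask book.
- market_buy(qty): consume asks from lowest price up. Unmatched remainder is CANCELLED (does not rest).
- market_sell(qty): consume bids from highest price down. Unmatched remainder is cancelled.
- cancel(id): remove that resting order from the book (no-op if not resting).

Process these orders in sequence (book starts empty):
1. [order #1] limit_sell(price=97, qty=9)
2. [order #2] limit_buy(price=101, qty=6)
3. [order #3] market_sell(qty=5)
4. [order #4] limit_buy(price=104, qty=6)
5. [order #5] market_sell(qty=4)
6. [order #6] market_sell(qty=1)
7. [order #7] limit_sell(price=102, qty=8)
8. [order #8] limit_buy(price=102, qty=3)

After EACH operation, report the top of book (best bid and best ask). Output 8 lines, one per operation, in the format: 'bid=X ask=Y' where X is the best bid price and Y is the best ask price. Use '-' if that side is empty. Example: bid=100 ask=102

After op 1 [order #1] limit_sell(price=97, qty=9): fills=none; bids=[-] asks=[#1:9@97]
After op 2 [order #2] limit_buy(price=101, qty=6): fills=#2x#1:6@97; bids=[-] asks=[#1:3@97]
After op 3 [order #3] market_sell(qty=5): fills=none; bids=[-] asks=[#1:3@97]
After op 4 [order #4] limit_buy(price=104, qty=6): fills=#4x#1:3@97; bids=[#4:3@104] asks=[-]
After op 5 [order #5] market_sell(qty=4): fills=#4x#5:3@104; bids=[-] asks=[-]
After op 6 [order #6] market_sell(qty=1): fills=none; bids=[-] asks=[-]
After op 7 [order #7] limit_sell(price=102, qty=8): fills=none; bids=[-] asks=[#7:8@102]
After op 8 [order #8] limit_buy(price=102, qty=3): fills=#8x#7:3@102; bids=[-] asks=[#7:5@102]

Answer: bid=- ask=97
bid=- ask=97
bid=- ask=97
bid=104 ask=-
bid=- ask=-
bid=- ask=-
bid=- ask=102
bid=- ask=102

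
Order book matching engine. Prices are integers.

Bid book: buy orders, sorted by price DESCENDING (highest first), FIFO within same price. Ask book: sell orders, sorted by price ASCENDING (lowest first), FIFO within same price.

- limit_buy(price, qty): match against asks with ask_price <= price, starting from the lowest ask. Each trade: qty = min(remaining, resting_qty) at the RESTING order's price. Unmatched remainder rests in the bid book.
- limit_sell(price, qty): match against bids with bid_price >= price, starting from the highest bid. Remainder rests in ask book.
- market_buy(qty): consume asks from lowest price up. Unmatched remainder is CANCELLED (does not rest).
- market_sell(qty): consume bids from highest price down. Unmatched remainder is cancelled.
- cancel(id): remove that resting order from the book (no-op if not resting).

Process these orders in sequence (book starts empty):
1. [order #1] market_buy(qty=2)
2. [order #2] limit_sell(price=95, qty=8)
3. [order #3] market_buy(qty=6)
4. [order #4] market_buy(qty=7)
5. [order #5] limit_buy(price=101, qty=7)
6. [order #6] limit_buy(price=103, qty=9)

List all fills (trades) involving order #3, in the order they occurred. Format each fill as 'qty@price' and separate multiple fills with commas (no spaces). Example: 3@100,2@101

After op 1 [order #1] market_buy(qty=2): fills=none; bids=[-] asks=[-]
After op 2 [order #2] limit_sell(price=95, qty=8): fills=none; bids=[-] asks=[#2:8@95]
After op 3 [order #3] market_buy(qty=6): fills=#3x#2:6@95; bids=[-] asks=[#2:2@95]
After op 4 [order #4] market_buy(qty=7): fills=#4x#2:2@95; bids=[-] asks=[-]
After op 5 [order #5] limit_buy(price=101, qty=7): fills=none; bids=[#5:7@101] asks=[-]
After op 6 [order #6] limit_buy(price=103, qty=9): fills=none; bids=[#6:9@103 #5:7@101] asks=[-]

Answer: 6@95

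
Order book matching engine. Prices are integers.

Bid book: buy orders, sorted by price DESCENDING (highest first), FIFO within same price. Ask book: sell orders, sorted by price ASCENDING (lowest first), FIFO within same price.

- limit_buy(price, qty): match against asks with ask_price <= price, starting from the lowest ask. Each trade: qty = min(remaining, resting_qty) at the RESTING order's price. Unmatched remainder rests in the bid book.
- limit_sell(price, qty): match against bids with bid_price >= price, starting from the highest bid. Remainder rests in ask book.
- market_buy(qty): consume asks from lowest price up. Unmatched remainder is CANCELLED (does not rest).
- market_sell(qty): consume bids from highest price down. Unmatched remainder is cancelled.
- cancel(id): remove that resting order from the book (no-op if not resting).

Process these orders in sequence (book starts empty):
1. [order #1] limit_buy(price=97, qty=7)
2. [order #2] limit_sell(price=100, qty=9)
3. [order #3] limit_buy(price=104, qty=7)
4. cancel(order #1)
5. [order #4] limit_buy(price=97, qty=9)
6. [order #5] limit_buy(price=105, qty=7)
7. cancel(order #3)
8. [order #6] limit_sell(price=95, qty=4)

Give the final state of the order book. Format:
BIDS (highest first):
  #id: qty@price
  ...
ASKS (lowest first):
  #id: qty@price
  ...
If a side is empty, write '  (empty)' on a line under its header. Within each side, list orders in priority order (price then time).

After op 1 [order #1] limit_buy(price=97, qty=7): fills=none; bids=[#1:7@97] asks=[-]
After op 2 [order #2] limit_sell(price=100, qty=9): fills=none; bids=[#1:7@97] asks=[#2:9@100]
After op 3 [order #3] limit_buy(price=104, qty=7): fills=#3x#2:7@100; bids=[#1:7@97] asks=[#2:2@100]
After op 4 cancel(order #1): fills=none; bids=[-] asks=[#2:2@100]
After op 5 [order #4] limit_buy(price=97, qty=9): fills=none; bids=[#4:9@97] asks=[#2:2@100]
After op 6 [order #5] limit_buy(price=105, qty=7): fills=#5x#2:2@100; bids=[#5:5@105 #4:9@97] asks=[-]
After op 7 cancel(order #3): fills=none; bids=[#5:5@105 #4:9@97] asks=[-]
After op 8 [order #6] limit_sell(price=95, qty=4): fills=#5x#6:4@105; bids=[#5:1@105 #4:9@97] asks=[-]

Answer: BIDS (highest first):
  #5: 1@105
  #4: 9@97
ASKS (lowest first):
  (empty)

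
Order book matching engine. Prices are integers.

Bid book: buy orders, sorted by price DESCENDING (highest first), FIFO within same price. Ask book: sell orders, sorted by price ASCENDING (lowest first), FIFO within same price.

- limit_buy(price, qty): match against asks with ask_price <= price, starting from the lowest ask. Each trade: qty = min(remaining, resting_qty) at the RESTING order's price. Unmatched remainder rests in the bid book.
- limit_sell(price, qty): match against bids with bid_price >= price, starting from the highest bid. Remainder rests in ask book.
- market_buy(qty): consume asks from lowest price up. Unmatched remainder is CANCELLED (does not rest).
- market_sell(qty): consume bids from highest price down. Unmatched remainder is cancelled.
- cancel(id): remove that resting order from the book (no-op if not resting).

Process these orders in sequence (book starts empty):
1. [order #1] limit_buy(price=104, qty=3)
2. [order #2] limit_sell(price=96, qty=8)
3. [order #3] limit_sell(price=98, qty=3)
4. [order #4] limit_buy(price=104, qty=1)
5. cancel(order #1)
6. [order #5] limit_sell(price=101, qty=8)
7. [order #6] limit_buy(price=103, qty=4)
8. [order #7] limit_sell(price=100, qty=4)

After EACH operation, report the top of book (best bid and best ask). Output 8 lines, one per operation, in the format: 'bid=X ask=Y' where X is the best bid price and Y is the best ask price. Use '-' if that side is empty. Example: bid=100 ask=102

Answer: bid=104 ask=-
bid=- ask=96
bid=- ask=96
bid=- ask=96
bid=- ask=96
bid=- ask=96
bid=- ask=98
bid=- ask=98

Derivation:
After op 1 [order #1] limit_buy(price=104, qty=3): fills=none; bids=[#1:3@104] asks=[-]
After op 2 [order #2] limit_sell(price=96, qty=8): fills=#1x#2:3@104; bids=[-] asks=[#2:5@96]
After op 3 [order #3] limit_sell(price=98, qty=3): fills=none; bids=[-] asks=[#2:5@96 #3:3@98]
After op 4 [order #4] limit_buy(price=104, qty=1): fills=#4x#2:1@96; bids=[-] asks=[#2:4@96 #3:3@98]
After op 5 cancel(order #1): fills=none; bids=[-] asks=[#2:4@96 #3:3@98]
After op 6 [order #5] limit_sell(price=101, qty=8): fills=none; bids=[-] asks=[#2:4@96 #3:3@98 #5:8@101]
After op 7 [order #6] limit_buy(price=103, qty=4): fills=#6x#2:4@96; bids=[-] asks=[#3:3@98 #5:8@101]
After op 8 [order #7] limit_sell(price=100, qty=4): fills=none; bids=[-] asks=[#3:3@98 #7:4@100 #5:8@101]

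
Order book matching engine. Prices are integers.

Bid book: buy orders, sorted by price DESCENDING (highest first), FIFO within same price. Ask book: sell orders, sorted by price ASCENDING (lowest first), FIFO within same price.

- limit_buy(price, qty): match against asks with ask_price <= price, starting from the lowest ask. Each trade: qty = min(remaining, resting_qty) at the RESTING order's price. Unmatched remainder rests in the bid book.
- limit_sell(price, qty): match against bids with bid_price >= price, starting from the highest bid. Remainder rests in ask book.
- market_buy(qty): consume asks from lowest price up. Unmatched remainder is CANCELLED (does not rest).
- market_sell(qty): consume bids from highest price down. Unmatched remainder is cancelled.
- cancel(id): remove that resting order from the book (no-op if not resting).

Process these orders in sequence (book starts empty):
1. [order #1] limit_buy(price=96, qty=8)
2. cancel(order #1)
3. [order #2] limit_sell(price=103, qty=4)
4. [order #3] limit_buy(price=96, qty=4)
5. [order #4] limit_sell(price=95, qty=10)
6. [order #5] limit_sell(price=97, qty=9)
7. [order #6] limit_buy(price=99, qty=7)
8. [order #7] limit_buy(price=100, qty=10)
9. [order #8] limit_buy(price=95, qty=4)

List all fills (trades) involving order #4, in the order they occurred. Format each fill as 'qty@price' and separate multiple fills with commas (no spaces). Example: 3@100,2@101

Answer: 4@96,6@95

Derivation:
After op 1 [order #1] limit_buy(price=96, qty=8): fills=none; bids=[#1:8@96] asks=[-]
After op 2 cancel(order #1): fills=none; bids=[-] asks=[-]
After op 3 [order #2] limit_sell(price=103, qty=4): fills=none; bids=[-] asks=[#2:4@103]
After op 4 [order #3] limit_buy(price=96, qty=4): fills=none; bids=[#3:4@96] asks=[#2:4@103]
After op 5 [order #4] limit_sell(price=95, qty=10): fills=#3x#4:4@96; bids=[-] asks=[#4:6@95 #2:4@103]
After op 6 [order #5] limit_sell(price=97, qty=9): fills=none; bids=[-] asks=[#4:6@95 #5:9@97 #2:4@103]
After op 7 [order #6] limit_buy(price=99, qty=7): fills=#6x#4:6@95 #6x#5:1@97; bids=[-] asks=[#5:8@97 #2:4@103]
After op 8 [order #7] limit_buy(price=100, qty=10): fills=#7x#5:8@97; bids=[#7:2@100] asks=[#2:4@103]
After op 9 [order #8] limit_buy(price=95, qty=4): fills=none; bids=[#7:2@100 #8:4@95] asks=[#2:4@103]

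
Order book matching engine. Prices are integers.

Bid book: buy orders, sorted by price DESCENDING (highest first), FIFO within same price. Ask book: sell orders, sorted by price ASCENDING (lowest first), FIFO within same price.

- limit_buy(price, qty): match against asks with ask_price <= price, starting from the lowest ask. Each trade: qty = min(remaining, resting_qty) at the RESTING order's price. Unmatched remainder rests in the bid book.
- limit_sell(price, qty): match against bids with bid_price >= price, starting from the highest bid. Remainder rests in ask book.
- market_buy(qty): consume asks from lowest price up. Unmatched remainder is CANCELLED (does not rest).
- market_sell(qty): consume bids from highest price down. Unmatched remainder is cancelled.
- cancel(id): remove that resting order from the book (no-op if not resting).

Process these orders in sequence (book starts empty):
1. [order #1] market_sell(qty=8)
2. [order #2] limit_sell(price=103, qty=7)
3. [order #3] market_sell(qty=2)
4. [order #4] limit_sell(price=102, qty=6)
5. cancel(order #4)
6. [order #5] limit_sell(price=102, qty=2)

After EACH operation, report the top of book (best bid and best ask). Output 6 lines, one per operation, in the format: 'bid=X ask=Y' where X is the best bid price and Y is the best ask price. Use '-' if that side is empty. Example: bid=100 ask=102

Answer: bid=- ask=-
bid=- ask=103
bid=- ask=103
bid=- ask=102
bid=- ask=103
bid=- ask=102

Derivation:
After op 1 [order #1] market_sell(qty=8): fills=none; bids=[-] asks=[-]
After op 2 [order #2] limit_sell(price=103, qty=7): fills=none; bids=[-] asks=[#2:7@103]
After op 3 [order #3] market_sell(qty=2): fills=none; bids=[-] asks=[#2:7@103]
After op 4 [order #4] limit_sell(price=102, qty=6): fills=none; bids=[-] asks=[#4:6@102 #2:7@103]
After op 5 cancel(order #4): fills=none; bids=[-] asks=[#2:7@103]
After op 6 [order #5] limit_sell(price=102, qty=2): fills=none; bids=[-] asks=[#5:2@102 #2:7@103]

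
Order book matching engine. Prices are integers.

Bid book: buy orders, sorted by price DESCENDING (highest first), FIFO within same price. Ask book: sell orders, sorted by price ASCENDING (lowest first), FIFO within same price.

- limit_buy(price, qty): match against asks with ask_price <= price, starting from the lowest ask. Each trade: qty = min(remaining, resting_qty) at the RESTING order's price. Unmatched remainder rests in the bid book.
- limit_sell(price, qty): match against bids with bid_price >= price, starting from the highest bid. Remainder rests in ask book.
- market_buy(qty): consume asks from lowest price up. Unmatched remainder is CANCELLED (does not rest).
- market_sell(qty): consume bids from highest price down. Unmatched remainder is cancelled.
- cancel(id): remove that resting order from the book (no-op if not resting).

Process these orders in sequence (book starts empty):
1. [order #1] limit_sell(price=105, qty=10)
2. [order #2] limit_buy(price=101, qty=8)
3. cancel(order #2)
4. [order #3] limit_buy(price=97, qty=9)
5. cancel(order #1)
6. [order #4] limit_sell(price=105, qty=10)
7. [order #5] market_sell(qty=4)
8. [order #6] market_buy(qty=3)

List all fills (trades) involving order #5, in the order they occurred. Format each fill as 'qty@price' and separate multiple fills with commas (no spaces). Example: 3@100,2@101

After op 1 [order #1] limit_sell(price=105, qty=10): fills=none; bids=[-] asks=[#1:10@105]
After op 2 [order #2] limit_buy(price=101, qty=8): fills=none; bids=[#2:8@101] asks=[#1:10@105]
After op 3 cancel(order #2): fills=none; bids=[-] asks=[#1:10@105]
After op 4 [order #3] limit_buy(price=97, qty=9): fills=none; bids=[#3:9@97] asks=[#1:10@105]
After op 5 cancel(order #1): fills=none; bids=[#3:9@97] asks=[-]
After op 6 [order #4] limit_sell(price=105, qty=10): fills=none; bids=[#3:9@97] asks=[#4:10@105]
After op 7 [order #5] market_sell(qty=4): fills=#3x#5:4@97; bids=[#3:5@97] asks=[#4:10@105]
After op 8 [order #6] market_buy(qty=3): fills=#6x#4:3@105; bids=[#3:5@97] asks=[#4:7@105]

Answer: 4@97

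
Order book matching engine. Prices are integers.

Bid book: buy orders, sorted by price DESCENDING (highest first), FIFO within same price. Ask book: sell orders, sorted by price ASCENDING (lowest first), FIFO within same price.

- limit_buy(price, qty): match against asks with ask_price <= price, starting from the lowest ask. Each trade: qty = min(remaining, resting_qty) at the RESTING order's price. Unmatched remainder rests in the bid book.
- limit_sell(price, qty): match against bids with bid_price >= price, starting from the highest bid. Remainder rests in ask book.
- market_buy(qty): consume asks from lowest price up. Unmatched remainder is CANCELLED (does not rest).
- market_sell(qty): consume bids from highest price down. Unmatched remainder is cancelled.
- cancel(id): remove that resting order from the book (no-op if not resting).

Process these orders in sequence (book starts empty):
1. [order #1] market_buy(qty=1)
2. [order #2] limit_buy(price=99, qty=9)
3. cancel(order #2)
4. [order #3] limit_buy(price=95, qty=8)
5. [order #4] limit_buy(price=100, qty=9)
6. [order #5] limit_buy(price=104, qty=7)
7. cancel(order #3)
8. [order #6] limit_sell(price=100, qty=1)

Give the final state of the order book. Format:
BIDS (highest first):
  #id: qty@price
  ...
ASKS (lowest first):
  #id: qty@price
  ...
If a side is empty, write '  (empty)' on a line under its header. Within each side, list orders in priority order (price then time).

After op 1 [order #1] market_buy(qty=1): fills=none; bids=[-] asks=[-]
After op 2 [order #2] limit_buy(price=99, qty=9): fills=none; bids=[#2:9@99] asks=[-]
After op 3 cancel(order #2): fills=none; bids=[-] asks=[-]
After op 4 [order #3] limit_buy(price=95, qty=8): fills=none; bids=[#3:8@95] asks=[-]
After op 5 [order #4] limit_buy(price=100, qty=9): fills=none; bids=[#4:9@100 #3:8@95] asks=[-]
After op 6 [order #5] limit_buy(price=104, qty=7): fills=none; bids=[#5:7@104 #4:9@100 #3:8@95] asks=[-]
After op 7 cancel(order #3): fills=none; bids=[#5:7@104 #4:9@100] asks=[-]
After op 8 [order #6] limit_sell(price=100, qty=1): fills=#5x#6:1@104; bids=[#5:6@104 #4:9@100] asks=[-]

Answer: BIDS (highest first):
  #5: 6@104
  #4: 9@100
ASKS (lowest first):
  (empty)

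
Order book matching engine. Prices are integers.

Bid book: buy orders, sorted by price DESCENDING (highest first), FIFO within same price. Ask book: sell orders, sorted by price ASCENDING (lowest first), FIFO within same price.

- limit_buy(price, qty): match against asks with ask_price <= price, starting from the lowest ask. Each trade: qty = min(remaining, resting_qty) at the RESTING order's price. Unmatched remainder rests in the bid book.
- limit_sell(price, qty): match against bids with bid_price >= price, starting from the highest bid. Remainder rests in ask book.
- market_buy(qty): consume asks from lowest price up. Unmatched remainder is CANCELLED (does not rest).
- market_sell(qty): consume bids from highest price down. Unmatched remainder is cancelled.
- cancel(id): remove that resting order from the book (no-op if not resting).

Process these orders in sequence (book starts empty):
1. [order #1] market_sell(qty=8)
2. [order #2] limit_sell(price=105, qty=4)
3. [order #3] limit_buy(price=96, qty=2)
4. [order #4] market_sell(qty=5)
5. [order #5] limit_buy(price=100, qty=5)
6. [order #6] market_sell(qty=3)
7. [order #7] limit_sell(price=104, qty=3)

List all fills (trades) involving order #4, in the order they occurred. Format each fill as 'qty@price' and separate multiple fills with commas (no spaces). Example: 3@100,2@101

Answer: 2@96

Derivation:
After op 1 [order #1] market_sell(qty=8): fills=none; bids=[-] asks=[-]
After op 2 [order #2] limit_sell(price=105, qty=4): fills=none; bids=[-] asks=[#2:4@105]
After op 3 [order #3] limit_buy(price=96, qty=2): fills=none; bids=[#3:2@96] asks=[#2:4@105]
After op 4 [order #4] market_sell(qty=5): fills=#3x#4:2@96; bids=[-] asks=[#2:4@105]
After op 5 [order #5] limit_buy(price=100, qty=5): fills=none; bids=[#5:5@100] asks=[#2:4@105]
After op 6 [order #6] market_sell(qty=3): fills=#5x#6:3@100; bids=[#5:2@100] asks=[#2:4@105]
After op 7 [order #7] limit_sell(price=104, qty=3): fills=none; bids=[#5:2@100] asks=[#7:3@104 #2:4@105]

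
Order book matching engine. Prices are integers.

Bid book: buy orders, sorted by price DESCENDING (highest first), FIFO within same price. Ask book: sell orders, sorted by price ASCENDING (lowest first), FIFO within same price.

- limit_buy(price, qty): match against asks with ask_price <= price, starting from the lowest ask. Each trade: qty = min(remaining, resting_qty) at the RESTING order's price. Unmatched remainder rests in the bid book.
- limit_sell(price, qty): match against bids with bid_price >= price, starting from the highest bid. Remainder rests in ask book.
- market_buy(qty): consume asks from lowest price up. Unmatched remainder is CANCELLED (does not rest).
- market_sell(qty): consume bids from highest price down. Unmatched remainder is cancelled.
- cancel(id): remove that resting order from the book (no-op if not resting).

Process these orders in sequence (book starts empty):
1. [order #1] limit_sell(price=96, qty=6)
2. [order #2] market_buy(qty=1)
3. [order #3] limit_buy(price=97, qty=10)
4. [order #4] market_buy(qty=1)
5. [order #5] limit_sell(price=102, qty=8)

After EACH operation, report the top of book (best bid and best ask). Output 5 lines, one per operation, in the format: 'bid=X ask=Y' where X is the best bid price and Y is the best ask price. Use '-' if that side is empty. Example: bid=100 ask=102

After op 1 [order #1] limit_sell(price=96, qty=6): fills=none; bids=[-] asks=[#1:6@96]
After op 2 [order #2] market_buy(qty=1): fills=#2x#1:1@96; bids=[-] asks=[#1:5@96]
After op 3 [order #3] limit_buy(price=97, qty=10): fills=#3x#1:5@96; bids=[#3:5@97] asks=[-]
After op 4 [order #4] market_buy(qty=1): fills=none; bids=[#3:5@97] asks=[-]
After op 5 [order #5] limit_sell(price=102, qty=8): fills=none; bids=[#3:5@97] asks=[#5:8@102]

Answer: bid=- ask=96
bid=- ask=96
bid=97 ask=-
bid=97 ask=-
bid=97 ask=102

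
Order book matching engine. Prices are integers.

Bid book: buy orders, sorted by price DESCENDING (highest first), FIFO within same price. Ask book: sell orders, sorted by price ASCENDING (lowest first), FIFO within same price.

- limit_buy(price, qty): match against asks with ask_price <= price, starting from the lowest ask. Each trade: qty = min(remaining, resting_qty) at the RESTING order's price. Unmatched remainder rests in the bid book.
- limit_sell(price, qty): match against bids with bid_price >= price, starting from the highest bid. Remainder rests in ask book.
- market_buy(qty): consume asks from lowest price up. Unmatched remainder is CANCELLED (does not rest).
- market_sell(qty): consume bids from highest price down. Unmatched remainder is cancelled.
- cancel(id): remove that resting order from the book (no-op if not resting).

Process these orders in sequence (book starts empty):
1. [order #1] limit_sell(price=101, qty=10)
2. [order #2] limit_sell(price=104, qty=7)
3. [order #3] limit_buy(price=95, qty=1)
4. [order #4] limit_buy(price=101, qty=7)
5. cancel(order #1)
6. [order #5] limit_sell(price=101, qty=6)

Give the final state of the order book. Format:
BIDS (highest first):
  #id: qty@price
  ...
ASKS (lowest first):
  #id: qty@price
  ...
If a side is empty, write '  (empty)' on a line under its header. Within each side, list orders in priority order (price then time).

After op 1 [order #1] limit_sell(price=101, qty=10): fills=none; bids=[-] asks=[#1:10@101]
After op 2 [order #2] limit_sell(price=104, qty=7): fills=none; bids=[-] asks=[#1:10@101 #2:7@104]
After op 3 [order #3] limit_buy(price=95, qty=1): fills=none; bids=[#3:1@95] asks=[#1:10@101 #2:7@104]
After op 4 [order #4] limit_buy(price=101, qty=7): fills=#4x#1:7@101; bids=[#3:1@95] asks=[#1:3@101 #2:7@104]
After op 5 cancel(order #1): fills=none; bids=[#3:1@95] asks=[#2:7@104]
After op 6 [order #5] limit_sell(price=101, qty=6): fills=none; bids=[#3:1@95] asks=[#5:6@101 #2:7@104]

Answer: BIDS (highest first):
  #3: 1@95
ASKS (lowest first):
  #5: 6@101
  #2: 7@104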